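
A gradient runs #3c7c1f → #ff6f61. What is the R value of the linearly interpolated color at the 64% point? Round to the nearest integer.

185

R₁ = 60 (from #3c7c1f), R₂ = 255 (from #ff6f61).
R = 60 + 0.64 × (255 − 60) = 184.8 → 185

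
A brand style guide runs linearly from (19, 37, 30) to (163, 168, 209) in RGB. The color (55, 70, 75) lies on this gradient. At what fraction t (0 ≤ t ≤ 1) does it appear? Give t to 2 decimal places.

0.25

Invert the lerp on the B channel (largest span, 179): t = (75 − 30) / (209 − 30) = 45/179 = 0.2514.
Check on R: (55 − 19)/(163 − 19) = 0.25 ✓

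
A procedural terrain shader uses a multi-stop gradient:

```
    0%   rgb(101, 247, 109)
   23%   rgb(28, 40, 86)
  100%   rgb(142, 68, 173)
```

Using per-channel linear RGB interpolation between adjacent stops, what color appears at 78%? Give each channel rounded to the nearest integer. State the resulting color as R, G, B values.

(109, 60, 148)

78% lies between the 23% and 100% stops, so the local fraction is t = (78 − 23)/(100 − 23) = 55/77 ≈ 0.7143.
R = 28 + 0.7143 × (142 − 28) = 109.43 → 109
G = 40 + 0.7143 × (68 − 40) = 60 → 60
B = 86 + 0.7143 × (173 − 86) = 148.144 → 148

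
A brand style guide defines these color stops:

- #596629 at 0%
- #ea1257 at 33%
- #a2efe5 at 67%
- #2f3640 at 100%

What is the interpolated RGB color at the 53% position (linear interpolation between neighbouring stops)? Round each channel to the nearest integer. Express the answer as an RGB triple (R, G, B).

(192, 148, 171)

53% lies between the 33% and 67% stops, so the local fraction is t = (53 − 33)/(67 − 33) = 20/34 ≈ 0.5882.
#ea1257 → (234, 18, 87); #a2efe5 → (162, 239, 229).
R = 234 + 0.5882 × (162 − 234) = 191.65 → 192
G = 18 + 0.5882 × (239 − 18) = 147.992 → 148
B = 87 + 0.5882 × (229 − 87) = 170.524 → 171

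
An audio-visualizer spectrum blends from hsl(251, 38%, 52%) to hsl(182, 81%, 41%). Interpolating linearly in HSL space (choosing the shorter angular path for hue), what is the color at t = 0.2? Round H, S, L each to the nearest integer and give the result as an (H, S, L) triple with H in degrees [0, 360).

(237, 47, 50)

Hue arc: Δh = 182 − 251 = -69° (|Δh| ≤ 180, already the shorter path).
H = 251 + 0.2 × (-69) = 237.2 → 237°
S = 38 + 0.2 × (81 − 38) = 46.6 → 47%
L = 52 + 0.2 × (41 − 52) = 49.8 → 50%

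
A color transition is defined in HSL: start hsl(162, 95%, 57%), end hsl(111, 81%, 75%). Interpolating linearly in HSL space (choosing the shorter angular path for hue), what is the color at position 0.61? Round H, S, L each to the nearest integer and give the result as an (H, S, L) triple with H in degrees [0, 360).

Hue arc: Δh = 111 − 162 = -51° (|Δh| ≤ 180, already the shorter path).
H = 162 + 0.61 × (-51) = 130.89 → 131°
S = 95 + 0.61 × (81 − 95) = 86.46 → 86%
L = 57 + 0.61 × (75 − 57) = 67.98 → 68%

(131, 86, 68)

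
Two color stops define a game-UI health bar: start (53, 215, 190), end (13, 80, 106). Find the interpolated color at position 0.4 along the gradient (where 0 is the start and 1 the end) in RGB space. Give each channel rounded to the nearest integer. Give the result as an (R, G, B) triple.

R = 53 + 0.4 × (13 − 53) = 53 + 0.4 × -40 = 37 → 37
G = 215 + 0.4 × (80 − 215) = 215 + 0.4 × -135 = 161 → 161
B = 190 + 0.4 × (106 − 190) = 190 + 0.4 × -84 = 156.4 → 156

(37, 161, 156)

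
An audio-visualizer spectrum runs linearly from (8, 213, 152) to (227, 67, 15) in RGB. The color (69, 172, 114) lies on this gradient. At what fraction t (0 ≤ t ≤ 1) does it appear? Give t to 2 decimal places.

Invert the lerp on the R channel (largest span, 219): t = (69 − 8) / (227 − 8) = 61/219 = 0.27854.
Check on G: (172 − 213)/(67 − 213) = 0.2808 ✓

0.28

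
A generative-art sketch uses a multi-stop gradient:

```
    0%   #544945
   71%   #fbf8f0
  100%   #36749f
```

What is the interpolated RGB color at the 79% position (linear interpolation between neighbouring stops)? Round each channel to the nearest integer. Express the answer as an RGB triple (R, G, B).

79% lies between the 71% and 100% stops, so the local fraction is t = (79 − 71)/(100 − 71) = 8/29 ≈ 0.2759.
#fbf8f0 → (251, 248, 240); #36749f → (54, 116, 159).
R = 251 + 0.2759 × (54 − 251) = 196.648 → 197
G = 248 + 0.2759 × (116 − 248) = 211.581 → 212
B = 240 + 0.2759 × (159 − 240) = 217.652 → 218

(197, 212, 218)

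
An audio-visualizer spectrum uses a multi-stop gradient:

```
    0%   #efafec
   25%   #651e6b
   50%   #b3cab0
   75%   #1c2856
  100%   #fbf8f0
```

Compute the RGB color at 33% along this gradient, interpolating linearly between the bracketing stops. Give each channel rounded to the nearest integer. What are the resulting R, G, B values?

33% lies between the 25% and 50% stops, so the local fraction is t = (33 − 25)/(50 − 25) = 8/25 ≈ 0.32.
#651e6b → (101, 30, 107); #b3cab0 → (179, 202, 176).
R = 101 + 0.32 × (179 − 101) = 125.96 → 126
G = 30 + 0.32 × (202 − 30) = 85.04 → 85
B = 107 + 0.32 × (176 − 107) = 129.08 → 129

(126, 85, 129)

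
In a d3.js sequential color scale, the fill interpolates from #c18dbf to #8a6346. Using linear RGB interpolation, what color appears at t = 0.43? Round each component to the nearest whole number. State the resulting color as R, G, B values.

#c18dbf → (193, 141, 191); #8a6346 → (138, 99, 70).
R = 193 + 0.43 × (138 − 193) = 193 + 0.43 × -55 = 169.35 → 169
G = 141 + 0.43 × (99 − 141) = 141 + 0.43 × -42 = 122.94 → 123
B = 191 + 0.43 × (70 − 191) = 191 + 0.43 × -121 = 138.97 → 139
So the blended color is (169, 123, 139), about #a97b8b.

(169, 123, 139)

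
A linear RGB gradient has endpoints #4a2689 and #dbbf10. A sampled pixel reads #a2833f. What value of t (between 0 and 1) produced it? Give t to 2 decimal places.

Invert the lerp on the G channel (largest span, 153): t = (131 − 38) / (191 − 38) = 93/153 = 0.60784.
Check on R: (162 − 74)/(219 − 74) = 0.6069 ✓

0.61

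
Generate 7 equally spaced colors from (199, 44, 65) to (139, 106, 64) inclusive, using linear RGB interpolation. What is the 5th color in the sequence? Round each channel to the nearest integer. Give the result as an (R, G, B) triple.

With 7 swatches and endpoints inclusive, swatch 5 sits at t = (5 − 1)/(7 − 1) = 4/6 ≈ 0.6667.
R = 199 + 0.6667 × (139 − 199) = 158.998 → 159
G = 44 + 0.6667 × (106 − 44) = 85.335 → 85
B = 65 + 0.6667 × (64 − 65) = 64.333 → 64

(159, 85, 64)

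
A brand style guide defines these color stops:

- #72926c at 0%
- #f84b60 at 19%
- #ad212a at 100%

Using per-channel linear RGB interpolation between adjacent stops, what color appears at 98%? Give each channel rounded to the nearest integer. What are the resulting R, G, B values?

(175, 34, 43)

98% lies between the 19% and 100% stops, so the local fraction is t = (98 − 19)/(100 − 19) = 79/81 ≈ 0.9753.
#f84b60 → (248, 75, 96); #ad212a → (173, 33, 42).
R = 248 + 0.9753 × (173 − 248) = 174.853 → 175
G = 75 + 0.9753 × (33 − 75) = 34.037 → 34
B = 96 + 0.9753 × (42 − 96) = 43.334 → 43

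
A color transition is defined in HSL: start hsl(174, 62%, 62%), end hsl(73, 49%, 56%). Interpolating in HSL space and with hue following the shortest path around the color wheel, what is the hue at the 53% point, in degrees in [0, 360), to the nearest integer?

Hue arc: Δh = 73 − 174 = -101° (|Δh| ≤ 180, already the shorter path).
H = 174 + 0.53 × (-101) = 120.47 → 120°

120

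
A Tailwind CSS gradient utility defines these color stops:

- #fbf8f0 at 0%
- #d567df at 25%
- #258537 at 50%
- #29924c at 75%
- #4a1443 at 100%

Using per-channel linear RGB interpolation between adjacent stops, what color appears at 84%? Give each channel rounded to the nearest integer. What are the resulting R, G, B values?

(53, 101, 73)

84% lies between the 75% and 100% stops, so the local fraction is t = (84 − 75)/(100 − 75) = 9/25 ≈ 0.36.
#29924c → (41, 146, 76); #4a1443 → (74, 20, 67).
R = 41 + 0.36 × (74 − 41) = 52.88 → 53
G = 146 + 0.36 × (20 − 146) = 100.64 → 101
B = 76 + 0.36 × (67 − 76) = 72.76 → 73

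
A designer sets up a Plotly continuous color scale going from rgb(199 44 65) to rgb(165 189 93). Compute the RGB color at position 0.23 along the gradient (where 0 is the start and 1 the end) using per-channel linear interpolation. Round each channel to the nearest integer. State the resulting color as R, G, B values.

(191, 77, 71)

R = 199 + 0.23 × (165 − 199) = 199 + 0.23 × -34 = 191.18 → 191
G = 44 + 0.23 × (189 − 44) = 44 + 0.23 × 145 = 77.35 → 77
B = 65 + 0.23 × (93 − 65) = 65 + 0.23 × 28 = 71.44 → 71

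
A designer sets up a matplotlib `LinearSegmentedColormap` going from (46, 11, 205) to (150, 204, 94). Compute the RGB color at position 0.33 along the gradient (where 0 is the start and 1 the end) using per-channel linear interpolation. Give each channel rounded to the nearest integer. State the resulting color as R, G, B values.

R = 46 + 0.33 × (150 − 46) = 46 + 0.33 × 104 = 80.32 → 80
G = 11 + 0.33 × (204 − 11) = 11 + 0.33 × 193 = 74.69 → 75
B = 205 + 0.33 × (94 − 205) = 205 + 0.33 × -111 = 168.37 → 168

(80, 75, 168)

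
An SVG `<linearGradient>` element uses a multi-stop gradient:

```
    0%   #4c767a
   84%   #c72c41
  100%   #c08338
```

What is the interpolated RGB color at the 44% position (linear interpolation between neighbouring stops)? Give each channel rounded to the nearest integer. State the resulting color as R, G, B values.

44% lies between the 0% and 84% stops, so the local fraction is t = (44 − 0)/(84 − 0) = 44/84 ≈ 0.5238.
#4c767a → (76, 118, 122); #c72c41 → (199, 44, 65).
R = 76 + 0.5238 × (199 − 76) = 140.427 → 140
G = 118 + 0.5238 × (44 − 118) = 79.239 → 79
B = 122 + 0.5238 × (65 − 122) = 92.143 → 92

(140, 79, 92)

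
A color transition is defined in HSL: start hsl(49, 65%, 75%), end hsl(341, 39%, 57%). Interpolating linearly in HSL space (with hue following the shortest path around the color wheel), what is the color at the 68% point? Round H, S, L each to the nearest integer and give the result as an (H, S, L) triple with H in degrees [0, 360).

(3, 47, 63)

Hue: 341 − 49 = 292°, but |292| > 180 so the shorter arc goes the other way: Δh = 292 − 360 = -68°.
H = 49 + 0.68 × (-68) = 2.76 → 3°
S = 65 + 0.68 × (39 − 65) = 47.32 → 47%
L = 75 + 0.68 × (57 − 75) = 62.76 → 63%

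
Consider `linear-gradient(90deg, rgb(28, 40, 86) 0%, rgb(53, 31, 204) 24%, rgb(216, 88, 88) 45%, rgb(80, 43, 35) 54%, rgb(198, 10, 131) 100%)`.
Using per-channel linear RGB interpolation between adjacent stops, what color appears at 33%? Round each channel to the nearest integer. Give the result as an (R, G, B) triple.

(123, 55, 154)

33% lies between the 24% and 45% stops, so the local fraction is t = (33 − 24)/(45 − 24) = 9/21 ≈ 0.4286.
R = 53 + 0.4286 × (216 − 53) = 122.862 → 123
G = 31 + 0.4286 × (88 − 31) = 55.43 → 55
B = 204 + 0.4286 × (88 − 204) = 154.282 → 154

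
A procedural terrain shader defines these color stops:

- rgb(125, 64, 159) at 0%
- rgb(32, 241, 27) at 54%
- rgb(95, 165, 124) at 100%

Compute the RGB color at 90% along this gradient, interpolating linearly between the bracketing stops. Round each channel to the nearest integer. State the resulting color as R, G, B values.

90% lies between the 54% and 100% stops, so the local fraction is t = (90 − 54)/(100 − 54) = 36/46 ≈ 0.7826.
R = 32 + 0.7826 × (95 − 32) = 81.304 → 81
G = 241 + 0.7826 × (165 − 241) = 181.522 → 182
B = 27 + 0.7826 × (124 − 27) = 102.912 → 103

(81, 182, 103)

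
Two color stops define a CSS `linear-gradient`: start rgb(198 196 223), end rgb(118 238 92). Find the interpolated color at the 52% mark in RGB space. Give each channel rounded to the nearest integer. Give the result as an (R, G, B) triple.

(156, 218, 155)

52% corresponds to t = 0.52.
R = 198 + 0.52 × (118 − 198) = 198 + 0.52 × -80 = 156.4 → 156
G = 196 + 0.52 × (238 − 196) = 196 + 0.52 × 42 = 217.84 → 218
B = 223 + 0.52 × (92 − 223) = 223 + 0.52 × -131 = 154.88 → 155
So the blended color is (156, 218, 155), about #9cda9b.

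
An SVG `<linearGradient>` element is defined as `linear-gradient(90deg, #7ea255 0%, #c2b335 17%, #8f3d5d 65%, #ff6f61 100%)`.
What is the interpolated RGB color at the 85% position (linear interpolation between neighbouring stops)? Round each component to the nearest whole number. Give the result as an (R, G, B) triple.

85% lies between the 65% and 100% stops, so the local fraction is t = (85 − 65)/(100 − 65) = 20/35 ≈ 0.5714.
#8f3d5d → (143, 61, 93); #ff6f61 → (255, 111, 97).
R = 143 + 0.5714 × (255 − 143) = 206.997 → 207
G = 61 + 0.5714 × (111 − 61) = 89.57 → 90
B = 93 + 0.5714 × (97 − 93) = 95.286 → 95

(207, 90, 95)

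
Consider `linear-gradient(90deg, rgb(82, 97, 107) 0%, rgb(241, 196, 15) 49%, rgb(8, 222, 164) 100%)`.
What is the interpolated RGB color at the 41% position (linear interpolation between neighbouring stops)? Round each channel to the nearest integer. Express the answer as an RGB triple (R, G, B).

(215, 180, 30)

41% lies between the 0% and 49% stops, so the local fraction is t = (41 − 0)/(49 − 0) = 41/49 ≈ 0.8367.
R = 82 + 0.8367 × (241 − 82) = 215.035 → 215
G = 97 + 0.8367 × (196 − 97) = 179.833 → 180
B = 107 + 0.8367 × (15 − 107) = 30.024 → 30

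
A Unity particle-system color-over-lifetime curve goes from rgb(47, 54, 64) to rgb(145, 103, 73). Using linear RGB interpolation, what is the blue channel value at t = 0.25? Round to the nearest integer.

B = 64 + 0.25 × (73 − 64) = 66.25 → 66

66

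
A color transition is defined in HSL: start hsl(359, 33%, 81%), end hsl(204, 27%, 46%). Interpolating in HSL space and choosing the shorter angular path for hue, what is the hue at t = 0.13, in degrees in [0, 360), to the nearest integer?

Hue arc: Δh = 204 − 359 = -155° (|Δh| ≤ 180, already the shorter path).
H = 359 + 0.13 × (-155) = 338.85 → 339°

339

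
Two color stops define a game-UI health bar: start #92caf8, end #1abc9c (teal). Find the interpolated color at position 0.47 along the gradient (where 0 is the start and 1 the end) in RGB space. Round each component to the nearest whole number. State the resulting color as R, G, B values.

(90, 195, 205)

#92caf8 → (146, 202, 248); #1abc9c → (26, 188, 156).
R = 146 + 0.47 × (26 − 146) = 146 + 0.47 × -120 = 89.6 → 90
G = 202 + 0.47 × (188 − 202) = 202 + 0.47 × -14 = 195.42 → 195
B = 248 + 0.47 × (156 − 248) = 248 + 0.47 × -92 = 204.76 → 205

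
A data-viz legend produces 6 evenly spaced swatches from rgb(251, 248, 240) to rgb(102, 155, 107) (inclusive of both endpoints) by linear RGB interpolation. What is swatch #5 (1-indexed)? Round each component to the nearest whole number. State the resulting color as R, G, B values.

With 6 swatches and endpoints inclusive, swatch 5 sits at t = (5 − 1)/(6 − 1) = 4/5 ≈ 0.8.
R = 251 + 0.8 × (102 − 251) = 131.8 → 132
G = 248 + 0.8 × (155 − 248) = 173.6 → 174
B = 240 + 0.8 × (107 − 240) = 133.6 → 134

(132, 174, 134)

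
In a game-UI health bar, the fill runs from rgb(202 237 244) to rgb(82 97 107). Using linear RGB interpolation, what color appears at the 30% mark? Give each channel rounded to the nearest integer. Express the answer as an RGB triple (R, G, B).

(166, 195, 203)

30% corresponds to t = 0.3.
R = 202 + 0.3 × (82 − 202) = 202 + 0.3 × -120 = 166 → 166
G = 237 + 0.3 × (97 − 237) = 237 + 0.3 × -140 = 195 → 195
B = 244 + 0.3 × (107 − 244) = 244 + 0.3 × -137 = 202.9 → 203
So the blended color is (166, 195, 203), about #a6c3cb.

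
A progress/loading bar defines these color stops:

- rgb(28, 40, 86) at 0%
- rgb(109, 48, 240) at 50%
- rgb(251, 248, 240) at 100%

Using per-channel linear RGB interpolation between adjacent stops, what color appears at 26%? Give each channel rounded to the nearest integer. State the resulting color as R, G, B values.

26% lies between the 0% and 50% stops, so the local fraction is t = (26 − 0)/(50 − 0) = 26/50 ≈ 0.52.
R = 28 + 0.52 × (109 − 28) = 70.12 → 70
G = 40 + 0.52 × (48 − 40) = 44.16 → 44
B = 86 + 0.52 × (240 − 86) = 166.08 → 166

(70, 44, 166)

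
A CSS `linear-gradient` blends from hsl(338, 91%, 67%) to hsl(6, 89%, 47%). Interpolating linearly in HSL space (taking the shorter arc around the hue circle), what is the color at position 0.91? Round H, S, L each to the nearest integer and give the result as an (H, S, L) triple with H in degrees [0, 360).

(3, 89, 49)

Hue: 6 − 338 = -332°, but |-332| > 180 so the shorter arc goes the other way: Δh = -332 + 360 = 28°.
H = 338 + 0.91 × (28) = 363.48 → 363 → 363 mod 360 = 3°
S = 91 + 0.91 × (89 − 91) = 89.18 → 89%
L = 67 + 0.91 × (47 − 67) = 48.8 → 49%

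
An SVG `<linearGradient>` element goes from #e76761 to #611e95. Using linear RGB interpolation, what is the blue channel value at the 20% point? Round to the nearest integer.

B₁ = 97 (from #e76761), B₂ = 149 (from #611e95).
B = 97 + 0.2 × (149 − 97) = 107.4 → 107

107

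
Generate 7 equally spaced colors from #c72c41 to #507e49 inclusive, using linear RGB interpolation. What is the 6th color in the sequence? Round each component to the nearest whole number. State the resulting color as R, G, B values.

With 7 swatches and endpoints inclusive, swatch 6 sits at t = (6 − 1)/(7 − 1) = 5/6 ≈ 0.8333.
#c72c41 → (199, 44, 65); #507e49 → (80, 126, 73).
R = 199 + 0.8333 × (80 − 199) = 99.837 → 100
G = 44 + 0.8333 × (126 − 44) = 112.331 → 112
B = 65 + 0.8333 × (73 − 65) = 71.666 → 72

(100, 112, 72)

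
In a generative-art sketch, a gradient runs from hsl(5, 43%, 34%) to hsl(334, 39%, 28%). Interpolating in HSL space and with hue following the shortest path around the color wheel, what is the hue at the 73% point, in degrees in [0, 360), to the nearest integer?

342

Hue: 334 − 5 = 329°, but |329| > 180 so the shorter arc goes the other way: Δh = 329 − 360 = -31°.
H = 5 + 0.73 × (-31) = -17.63 → -18 → -18 mod 360 = 342°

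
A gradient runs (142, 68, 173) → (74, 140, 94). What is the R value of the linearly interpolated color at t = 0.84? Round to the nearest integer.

85

R = 142 + 0.84 × (74 − 142) = 84.88 → 85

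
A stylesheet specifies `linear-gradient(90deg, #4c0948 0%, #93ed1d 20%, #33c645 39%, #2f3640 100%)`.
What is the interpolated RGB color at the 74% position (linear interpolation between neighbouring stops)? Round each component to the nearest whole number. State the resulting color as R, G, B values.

(49, 115, 66)

74% lies between the 39% and 100% stops, so the local fraction is t = (74 − 39)/(100 − 39) = 35/61 ≈ 0.5738.
#33c645 → (51, 198, 69); #2f3640 → (47, 54, 64).
R = 51 + 0.5738 × (47 − 51) = 48.705 → 49
G = 198 + 0.5738 × (54 − 198) = 115.373 → 115
B = 69 + 0.5738 × (64 − 69) = 66.131 → 66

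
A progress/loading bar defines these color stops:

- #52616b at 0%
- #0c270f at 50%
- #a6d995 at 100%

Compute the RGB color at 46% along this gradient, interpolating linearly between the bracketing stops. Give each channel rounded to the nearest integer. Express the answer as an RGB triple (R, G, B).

(18, 44, 22)

46% lies between the 0% and 50% stops, so the local fraction is t = (46 − 0)/(50 − 0) = 46/50 ≈ 0.92.
#52616b → (82, 97, 107); #0c270f → (12, 39, 15).
R = 82 + 0.92 × (12 − 82) = 17.6 → 18
G = 97 + 0.92 × (39 − 97) = 43.64 → 44
B = 107 + 0.92 × (15 − 107) = 22.36 → 22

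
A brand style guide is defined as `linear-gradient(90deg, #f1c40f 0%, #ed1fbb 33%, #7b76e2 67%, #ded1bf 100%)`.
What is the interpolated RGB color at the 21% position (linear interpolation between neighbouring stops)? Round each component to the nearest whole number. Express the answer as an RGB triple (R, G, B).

(238, 91, 124)

21% lies between the 0% and 33% stops, so the local fraction is t = (21 − 0)/(33 − 0) = 21/33 ≈ 0.6364.
#f1c40f → (241, 196, 15); #ed1fbb → (237, 31, 187).
R = 241 + 0.6364 × (237 − 241) = 238.454 → 238
G = 196 + 0.6364 × (31 − 196) = 90.994 → 91
B = 15 + 0.6364 × (187 − 15) = 124.461 → 124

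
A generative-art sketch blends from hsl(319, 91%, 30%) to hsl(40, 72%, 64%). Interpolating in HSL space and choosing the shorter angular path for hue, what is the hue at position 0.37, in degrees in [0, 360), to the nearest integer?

349

Hue: 40 − 319 = -279°, but |-279| > 180 so the shorter arc goes the other way: Δh = -279 + 360 = 81°.
H = 319 + 0.37 × (81) = 348.97 → 349°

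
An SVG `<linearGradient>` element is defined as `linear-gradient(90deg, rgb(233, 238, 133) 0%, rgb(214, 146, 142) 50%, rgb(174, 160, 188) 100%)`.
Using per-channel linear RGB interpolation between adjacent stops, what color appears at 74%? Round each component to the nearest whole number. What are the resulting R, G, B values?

(195, 153, 164)

74% lies between the 50% and 100% stops, so the local fraction is t = (74 − 50)/(100 − 50) = 24/50 ≈ 0.48.
R = 214 + 0.48 × (174 − 214) = 194.8 → 195
G = 146 + 0.48 × (160 − 146) = 152.72 → 153
B = 142 + 0.48 × (188 − 142) = 164.08 → 164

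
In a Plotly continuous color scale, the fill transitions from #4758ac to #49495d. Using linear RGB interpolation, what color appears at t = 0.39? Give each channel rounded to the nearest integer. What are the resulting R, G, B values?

(72, 82, 141)

#4758ac → (71, 88, 172); #49495d → (73, 73, 93).
R = 71 + 0.39 × (73 − 71) = 71 + 0.39 × 2 = 71.78 → 72
G = 88 + 0.39 × (73 − 88) = 88 + 0.39 × -15 = 82.15 → 82
B = 172 + 0.39 × (93 − 172) = 172 + 0.39 × -79 = 141.19 → 141
So the blended color is (72, 82, 141), about #48528d.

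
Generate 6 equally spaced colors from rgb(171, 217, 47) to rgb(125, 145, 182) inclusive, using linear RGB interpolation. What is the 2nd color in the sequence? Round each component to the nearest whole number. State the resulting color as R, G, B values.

With 6 swatches and endpoints inclusive, swatch 2 sits at t = (2 − 1)/(6 − 1) = 1/5 ≈ 0.2.
R = 171 + 0.2 × (125 − 171) = 161.8 → 162
G = 217 + 0.2 × (145 − 217) = 202.6 → 203
B = 47 + 0.2 × (182 − 47) = 74 → 74

(162, 203, 74)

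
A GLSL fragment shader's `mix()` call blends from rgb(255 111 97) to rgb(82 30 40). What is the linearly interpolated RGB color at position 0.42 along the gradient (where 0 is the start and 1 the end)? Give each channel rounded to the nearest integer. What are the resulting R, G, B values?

R = 255 + 0.42 × (82 − 255) = 255 + 0.42 × -173 = 182.34 → 182
G = 111 + 0.42 × (30 − 111) = 111 + 0.42 × -81 = 76.98 → 77
B = 97 + 0.42 × (40 − 97) = 97 + 0.42 × -57 = 73.06 → 73
So the blended color is (182, 77, 73), about #b64d49.

(182, 77, 73)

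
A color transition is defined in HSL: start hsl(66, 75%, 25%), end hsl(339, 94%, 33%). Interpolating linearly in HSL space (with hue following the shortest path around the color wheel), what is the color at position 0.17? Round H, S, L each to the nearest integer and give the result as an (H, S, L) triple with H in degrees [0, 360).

(51, 78, 26)

Hue: 339 − 66 = 273°, but |273| > 180 so the shorter arc goes the other way: Δh = 273 − 360 = -87°.
H = 66 + 0.17 × (-87) = 51.21 → 51°
S = 75 + 0.17 × (94 − 75) = 78.23 → 78%
L = 25 + 0.17 × (33 − 25) = 26.36 → 26%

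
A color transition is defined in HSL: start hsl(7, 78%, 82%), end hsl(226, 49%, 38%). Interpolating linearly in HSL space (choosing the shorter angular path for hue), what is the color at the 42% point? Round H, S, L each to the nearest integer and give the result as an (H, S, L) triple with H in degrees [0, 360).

(308, 66, 64)

Hue: 226 − 7 = 219°, but |219| > 180 so the shorter arc goes the other way: Δh = 219 − 360 = -141°.
H = 7 + 0.42 × (-141) = -52.22 → -52 → -52 mod 360 = 308°
S = 78 + 0.42 × (49 − 78) = 65.82 → 66%
L = 82 + 0.42 × (38 − 82) = 63.52 → 64%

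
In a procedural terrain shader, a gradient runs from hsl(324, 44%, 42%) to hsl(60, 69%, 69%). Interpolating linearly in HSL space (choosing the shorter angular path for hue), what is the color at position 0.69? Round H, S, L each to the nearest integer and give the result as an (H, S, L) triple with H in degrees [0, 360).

Hue: 60 − 324 = -264°, but |-264| > 180 so the shorter arc goes the other way: Δh = -264 + 360 = 96°.
H = 324 + 0.69 × (96) = 390.24 → 390 → 390 mod 360 = 30°
S = 44 + 0.69 × (69 − 44) = 61.25 → 61%
L = 42 + 0.69 × (69 − 42) = 60.63 → 61%

(30, 61, 61)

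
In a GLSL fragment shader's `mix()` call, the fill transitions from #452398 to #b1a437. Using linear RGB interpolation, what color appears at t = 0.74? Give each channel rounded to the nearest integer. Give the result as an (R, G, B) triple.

(149, 130, 80)

#452398 → (69, 35, 152); #b1a437 → (177, 164, 55).
R = 69 + 0.74 × (177 − 69) = 69 + 0.74 × 108 = 148.92 → 149
G = 35 + 0.74 × (164 − 35) = 35 + 0.74 × 129 = 130.46 → 130
B = 152 + 0.74 × (55 − 152) = 152 + 0.74 × -97 = 80.22 → 80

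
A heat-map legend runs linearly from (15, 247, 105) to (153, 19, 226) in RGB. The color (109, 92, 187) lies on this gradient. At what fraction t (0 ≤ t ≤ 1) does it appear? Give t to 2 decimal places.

0.68

Invert the lerp on the G channel (largest span, 228): t = (92 − 247) / (19 − 247) = -155/-228 = 0.67982.
Check on R: (109 − 15)/(153 − 15) = 0.6812 ✓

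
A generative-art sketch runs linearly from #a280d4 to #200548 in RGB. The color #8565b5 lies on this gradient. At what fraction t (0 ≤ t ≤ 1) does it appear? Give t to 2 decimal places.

Invert the lerp on the B channel (largest span, 140): t = (181 − 212) / (72 − 212) = -31/-140 = 0.22143.
Check on R: (133 − 162)/(32 − 162) = 0.2231 ✓

0.22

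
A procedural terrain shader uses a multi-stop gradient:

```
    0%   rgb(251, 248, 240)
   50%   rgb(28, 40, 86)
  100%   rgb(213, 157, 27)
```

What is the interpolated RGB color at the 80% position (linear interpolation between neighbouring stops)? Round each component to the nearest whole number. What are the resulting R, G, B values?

80% lies between the 50% and 100% stops, so the local fraction is t = (80 − 50)/(100 − 50) = 30/50 ≈ 0.6.
R = 28 + 0.6 × (213 − 28) = 139 → 139
G = 40 + 0.6 × (157 − 40) = 110.2 → 110
B = 86 + 0.6 × (27 − 86) = 50.6 → 51

(139, 110, 51)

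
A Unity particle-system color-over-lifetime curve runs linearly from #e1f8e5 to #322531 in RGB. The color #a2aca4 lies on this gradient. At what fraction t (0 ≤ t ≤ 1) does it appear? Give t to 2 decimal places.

Invert the lerp on the G channel (largest span, 211): t = (172 − 248) / (37 − 248) = -76/-211 = 0.36019.
Check on R: (162 − 225)/(50 − 225) = 0.36 ✓

0.36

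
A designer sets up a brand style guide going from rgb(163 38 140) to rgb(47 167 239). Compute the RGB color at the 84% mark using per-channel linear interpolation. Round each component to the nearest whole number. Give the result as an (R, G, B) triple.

84% corresponds to t = 0.84.
R = 163 + 0.84 × (47 − 163) = 163 + 0.84 × -116 = 65.56 → 66
G = 38 + 0.84 × (167 − 38) = 38 + 0.84 × 129 = 146.36 → 146
B = 140 + 0.84 × (239 − 140) = 140 + 0.84 × 99 = 223.16 → 223

(66, 146, 223)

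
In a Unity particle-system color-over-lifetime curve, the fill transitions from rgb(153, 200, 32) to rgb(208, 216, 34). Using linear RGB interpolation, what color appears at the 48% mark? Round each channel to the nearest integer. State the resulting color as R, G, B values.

48% corresponds to t = 0.48.
R = 153 + 0.48 × (208 − 153) = 153 + 0.48 × 55 = 179.4 → 179
G = 200 + 0.48 × (216 − 200) = 200 + 0.48 × 16 = 207.68 → 208
B = 32 + 0.48 × (34 − 32) = 32 + 0.48 × 2 = 32.96 → 33
So the blended color is (179, 208, 33), about #b3d021.

(179, 208, 33)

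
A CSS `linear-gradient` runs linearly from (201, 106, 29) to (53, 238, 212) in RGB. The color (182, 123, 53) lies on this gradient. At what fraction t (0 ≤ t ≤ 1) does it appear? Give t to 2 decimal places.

Invert the lerp on the B channel (largest span, 183): t = (53 − 29) / (212 − 29) = 24/183 = 0.13115.
Check on R: (182 − 201)/(53 − 201) = 0.1284 ✓

0.13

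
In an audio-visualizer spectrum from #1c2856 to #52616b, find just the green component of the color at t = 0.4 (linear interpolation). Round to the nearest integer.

G₁ = 40 (from #1c2856), G₂ = 97 (from #52616b).
G = 40 + 0.4 × (97 − 40) = 62.8 → 63

63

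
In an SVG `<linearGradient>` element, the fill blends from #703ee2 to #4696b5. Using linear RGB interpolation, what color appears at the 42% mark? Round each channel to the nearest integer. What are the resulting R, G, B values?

#703ee2 → (112, 62, 226); #4696b5 → (70, 150, 181).
42% corresponds to t = 0.42.
R = 112 + 0.42 × (70 − 112) = 112 + 0.42 × -42 = 94.36 → 94
G = 62 + 0.42 × (150 − 62) = 62 + 0.42 × 88 = 98.96 → 99
B = 226 + 0.42 × (181 − 226) = 226 + 0.42 × -45 = 207.1 → 207
So the blended color is (94, 99, 207), about #5e63cf.

(94, 99, 207)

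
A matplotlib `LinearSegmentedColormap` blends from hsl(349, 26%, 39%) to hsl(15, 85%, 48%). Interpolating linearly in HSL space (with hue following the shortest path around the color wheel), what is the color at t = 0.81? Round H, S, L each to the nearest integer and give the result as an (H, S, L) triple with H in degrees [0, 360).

(10, 74, 46)

Hue: 15 − 349 = -334°, but |-334| > 180 so the shorter arc goes the other way: Δh = -334 + 360 = 26°.
H = 349 + 0.81 × (26) = 370.06 → 370 → 370 mod 360 = 10°
S = 26 + 0.81 × (85 − 26) = 73.79 → 74%
L = 39 + 0.81 × (48 − 39) = 46.29 → 46%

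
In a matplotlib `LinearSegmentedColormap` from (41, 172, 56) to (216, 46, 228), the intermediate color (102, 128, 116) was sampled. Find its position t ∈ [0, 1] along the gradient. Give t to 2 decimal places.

0.35

Invert the lerp on the R channel (largest span, 175): t = (102 − 41) / (216 − 41) = 61/175 = 0.34857.
Check on G: (128 − 172)/(46 − 172) = 0.3492 ✓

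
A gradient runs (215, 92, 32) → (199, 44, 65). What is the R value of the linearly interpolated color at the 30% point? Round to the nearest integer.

210

R = 215 + 0.3 × (199 − 215) = 210.2 → 210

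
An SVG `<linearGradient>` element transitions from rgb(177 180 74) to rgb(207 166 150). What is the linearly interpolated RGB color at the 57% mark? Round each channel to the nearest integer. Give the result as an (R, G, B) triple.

57% corresponds to t = 0.57.
R = 177 + 0.57 × (207 − 177) = 177 + 0.57 × 30 = 194.1 → 194
G = 180 + 0.57 × (166 − 180) = 180 + 0.57 × -14 = 172.02 → 172
B = 74 + 0.57 × (150 − 74) = 74 + 0.57 × 76 = 117.32 → 117
So the blended color is (194, 172, 117), about #c2ac75.

(194, 172, 117)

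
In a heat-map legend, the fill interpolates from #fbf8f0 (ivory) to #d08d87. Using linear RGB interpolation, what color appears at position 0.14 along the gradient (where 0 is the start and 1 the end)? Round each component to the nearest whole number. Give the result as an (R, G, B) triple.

#fbf8f0 → (251, 248, 240); #d08d87 → (208, 141, 135).
R = 251 + 0.14 × (208 − 251) = 251 + 0.14 × -43 = 244.98 → 245
G = 248 + 0.14 × (141 − 248) = 248 + 0.14 × -107 = 233.02 → 233
B = 240 + 0.14 × (135 − 240) = 240 + 0.14 × -105 = 225.3 → 225
So the blended color is (245, 233, 225), about #f5e9e1.

(245, 233, 225)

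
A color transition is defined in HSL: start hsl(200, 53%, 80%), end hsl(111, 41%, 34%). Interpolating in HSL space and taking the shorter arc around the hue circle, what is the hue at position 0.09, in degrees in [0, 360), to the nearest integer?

192

Hue arc: Δh = 111 − 200 = -89° (|Δh| ≤ 180, already the shorter path).
H = 200 + 0.09 × (-89) = 191.99 → 192°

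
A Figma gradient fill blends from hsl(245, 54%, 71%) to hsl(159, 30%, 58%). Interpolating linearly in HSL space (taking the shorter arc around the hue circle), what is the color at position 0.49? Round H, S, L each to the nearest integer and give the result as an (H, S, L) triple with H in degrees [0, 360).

Hue arc: Δh = 159 − 245 = -86° (|Δh| ≤ 180, already the shorter path).
H = 245 + 0.49 × (-86) = 202.86 → 203°
S = 54 + 0.49 × (30 − 54) = 42.24 → 42%
L = 71 + 0.49 × (58 − 71) = 64.63 → 65%

(203, 42, 65)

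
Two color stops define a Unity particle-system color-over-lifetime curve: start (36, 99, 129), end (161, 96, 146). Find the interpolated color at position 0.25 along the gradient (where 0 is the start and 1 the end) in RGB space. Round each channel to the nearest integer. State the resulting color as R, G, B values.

(67, 98, 133)

R = 36 + 0.25 × (161 − 36) = 36 + 0.25 × 125 = 67.25 → 67
G = 99 + 0.25 × (96 − 99) = 99 + 0.25 × -3 = 98.25 → 98
B = 129 + 0.25 × (146 − 129) = 129 + 0.25 × 17 = 133.25 → 133
So the blended color is (67, 98, 133), about #436285.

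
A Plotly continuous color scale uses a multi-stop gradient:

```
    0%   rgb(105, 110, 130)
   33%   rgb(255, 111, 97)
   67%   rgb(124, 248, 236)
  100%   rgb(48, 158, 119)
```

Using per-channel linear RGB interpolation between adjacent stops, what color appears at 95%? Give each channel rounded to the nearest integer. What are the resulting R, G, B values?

(60, 172, 137)

95% lies between the 67% and 100% stops, so the local fraction is t = (95 − 67)/(100 − 67) = 28/33 ≈ 0.8485.
R = 124 + 0.8485 × (48 − 124) = 59.514 → 60
G = 248 + 0.8485 × (158 − 248) = 171.635 → 172
B = 236 + 0.8485 × (119 − 236) = 136.726 → 137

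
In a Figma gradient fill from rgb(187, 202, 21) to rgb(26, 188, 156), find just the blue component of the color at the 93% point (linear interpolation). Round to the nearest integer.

B = 21 + 0.93 × (156 − 21) = 146.55 → 147

147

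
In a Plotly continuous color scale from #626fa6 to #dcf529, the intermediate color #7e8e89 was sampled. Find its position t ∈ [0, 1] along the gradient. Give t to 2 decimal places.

0.23

Invert the lerp on the G channel (largest span, 134): t = (142 − 111) / (245 − 111) = 31/134 = 0.23134.
Check on R: (126 − 98)/(220 − 98) = 0.2295 ✓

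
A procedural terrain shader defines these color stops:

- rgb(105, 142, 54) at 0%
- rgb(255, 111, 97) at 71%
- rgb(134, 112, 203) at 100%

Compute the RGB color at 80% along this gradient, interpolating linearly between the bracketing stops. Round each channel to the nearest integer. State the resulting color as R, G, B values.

80% lies between the 71% and 100% stops, so the local fraction is t = (80 − 71)/(100 − 71) = 9/29 ≈ 0.3103.
R = 255 + 0.3103 × (134 − 255) = 217.454 → 217
G = 111 + 0.3103 × (112 − 111) = 111.31 → 111
B = 97 + 0.3103 × (203 − 97) = 129.892 → 130

(217, 111, 130)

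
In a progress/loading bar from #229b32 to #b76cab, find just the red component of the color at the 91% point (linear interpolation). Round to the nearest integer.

170

R₁ = 34 (from #229b32), R₂ = 183 (from #b76cab).
R = 34 + 0.91 × (183 − 34) = 169.59 → 170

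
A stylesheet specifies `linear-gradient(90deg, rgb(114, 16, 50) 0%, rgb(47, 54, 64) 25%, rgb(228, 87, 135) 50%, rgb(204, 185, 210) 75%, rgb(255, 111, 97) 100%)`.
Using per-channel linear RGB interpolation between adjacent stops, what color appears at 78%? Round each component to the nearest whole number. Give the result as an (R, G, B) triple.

(210, 176, 196)

78% lies between the 75% and 100% stops, so the local fraction is t = (78 − 75)/(100 − 75) = 3/25 ≈ 0.12.
R = 204 + 0.12 × (255 − 204) = 210.12 → 210
G = 185 + 0.12 × (111 − 185) = 176.12 → 176
B = 210 + 0.12 × (97 − 210) = 196.44 → 196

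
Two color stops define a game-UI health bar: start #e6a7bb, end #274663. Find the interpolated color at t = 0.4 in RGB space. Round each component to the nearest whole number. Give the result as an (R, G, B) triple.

#e6a7bb → (230, 167, 187); #274663 → (39, 70, 99).
R = 230 + 0.4 × (39 − 230) = 230 + 0.4 × -191 = 153.6 → 154
G = 167 + 0.4 × (70 − 167) = 167 + 0.4 × -97 = 128.2 → 128
B = 187 + 0.4 × (99 − 187) = 187 + 0.4 × -88 = 151.8 → 152

(154, 128, 152)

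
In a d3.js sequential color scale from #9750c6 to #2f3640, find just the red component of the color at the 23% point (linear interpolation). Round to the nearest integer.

127

R₁ = 151 (from #9750c6), R₂ = 47 (from #2f3640).
R = 151 + 0.23 × (47 − 151) = 127.08 → 127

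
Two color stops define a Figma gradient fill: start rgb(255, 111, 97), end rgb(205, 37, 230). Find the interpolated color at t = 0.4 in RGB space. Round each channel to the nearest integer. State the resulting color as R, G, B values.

R = 255 + 0.4 × (205 − 255) = 255 + 0.4 × -50 = 235 → 235
G = 111 + 0.4 × (37 − 111) = 111 + 0.4 × -74 = 81.4 → 81
B = 97 + 0.4 × (230 − 97) = 97 + 0.4 × 133 = 150.2 → 150

(235, 81, 150)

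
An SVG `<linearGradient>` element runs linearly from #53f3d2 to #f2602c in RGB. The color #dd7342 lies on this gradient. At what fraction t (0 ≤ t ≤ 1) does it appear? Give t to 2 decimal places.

Invert the lerp on the B channel (largest span, 166): t = (66 − 210) / (44 − 210) = -144/-166 = 0.86747.
Check on R: (221 − 83)/(242 − 83) = 0.8679 ✓

0.87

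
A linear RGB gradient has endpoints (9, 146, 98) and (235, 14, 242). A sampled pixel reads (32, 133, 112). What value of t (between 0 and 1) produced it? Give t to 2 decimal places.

Invert the lerp on the R channel (largest span, 226): t = (32 − 9) / (235 − 9) = 23/226 = 0.10177.
Check on G: (133 − 146)/(14 − 146) = 0.09848 ✓

0.10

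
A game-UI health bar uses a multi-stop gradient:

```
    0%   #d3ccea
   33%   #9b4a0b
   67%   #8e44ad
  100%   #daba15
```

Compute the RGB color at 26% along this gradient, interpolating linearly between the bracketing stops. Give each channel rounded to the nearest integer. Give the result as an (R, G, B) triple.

(167, 102, 58)

26% lies between the 0% and 33% stops, so the local fraction is t = (26 − 0)/(33 − 0) = 26/33 ≈ 0.7879.
#d3ccea → (211, 204, 234); #9b4a0b → (155, 74, 11).
R = 211 + 0.7879 × (155 − 211) = 166.878 → 167
G = 204 + 0.7879 × (74 − 204) = 101.573 → 102
B = 234 + 0.7879 × (11 − 234) = 58.298 → 58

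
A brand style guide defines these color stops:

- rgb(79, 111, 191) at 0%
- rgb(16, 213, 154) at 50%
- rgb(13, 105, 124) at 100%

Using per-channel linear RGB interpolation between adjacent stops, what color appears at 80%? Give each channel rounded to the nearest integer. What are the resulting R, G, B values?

80% lies between the 50% and 100% stops, so the local fraction is t = (80 − 50)/(100 − 50) = 30/50 ≈ 0.6.
R = 16 + 0.6 × (13 − 16) = 14.2 → 14
G = 213 + 0.6 × (105 − 213) = 148.2 → 148
B = 154 + 0.6 × (124 − 154) = 136 → 136

(14, 148, 136)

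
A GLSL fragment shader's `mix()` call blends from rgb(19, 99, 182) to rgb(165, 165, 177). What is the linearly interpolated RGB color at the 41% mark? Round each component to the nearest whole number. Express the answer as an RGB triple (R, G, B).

41% corresponds to t = 0.41.
R = 19 + 0.41 × (165 − 19) = 19 + 0.41 × 146 = 78.86 → 79
G = 99 + 0.41 × (165 − 99) = 99 + 0.41 × 66 = 126.06 → 126
B = 182 + 0.41 × (177 − 182) = 182 + 0.41 × -5 = 179.95 → 180

(79, 126, 180)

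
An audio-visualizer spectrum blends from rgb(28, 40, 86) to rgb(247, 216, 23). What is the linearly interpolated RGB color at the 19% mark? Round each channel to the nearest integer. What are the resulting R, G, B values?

19% corresponds to t = 0.19.
R = 28 + 0.19 × (247 − 28) = 28 + 0.19 × 219 = 69.61 → 70
G = 40 + 0.19 × (216 − 40) = 40 + 0.19 × 176 = 73.44 → 73
B = 86 + 0.19 × (23 − 86) = 86 + 0.19 × -63 = 74.03 → 74

(70, 73, 74)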